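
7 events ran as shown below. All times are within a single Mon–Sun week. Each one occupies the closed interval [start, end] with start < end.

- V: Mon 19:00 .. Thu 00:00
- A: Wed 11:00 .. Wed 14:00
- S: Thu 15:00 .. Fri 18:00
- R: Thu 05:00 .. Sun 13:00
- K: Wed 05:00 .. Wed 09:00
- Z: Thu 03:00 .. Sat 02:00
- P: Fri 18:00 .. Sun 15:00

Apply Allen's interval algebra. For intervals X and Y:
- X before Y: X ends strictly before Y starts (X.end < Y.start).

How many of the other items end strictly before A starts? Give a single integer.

1

Target A = [Wed 11:00, Wed 14:00].
K [Wed 05:00, Wed 09:00] → before → counts.
P [Fri 18:00, Sun 15:00] → after → no.
R [Thu 05:00, Sun 13:00] → after → no.
S [Thu 15:00, Fri 18:00] → after → no.
V [Mon 19:00, Thu 00:00] → contains → no.
Z [Thu 03:00, Sat 02:00] → after → no.
Total: 1.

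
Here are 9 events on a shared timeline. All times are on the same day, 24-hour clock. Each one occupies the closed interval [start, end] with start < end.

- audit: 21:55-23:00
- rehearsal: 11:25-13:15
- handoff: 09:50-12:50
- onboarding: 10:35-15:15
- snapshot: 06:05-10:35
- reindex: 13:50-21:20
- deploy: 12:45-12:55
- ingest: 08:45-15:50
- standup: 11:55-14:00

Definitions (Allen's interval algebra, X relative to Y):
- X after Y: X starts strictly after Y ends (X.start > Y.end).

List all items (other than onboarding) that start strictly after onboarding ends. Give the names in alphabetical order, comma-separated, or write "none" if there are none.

Target onboarding = [10:35, 15:15].
audit [21:55, 23:00] → after → yes.
deploy [12:45, 12:55] → during → no.
handoff [09:50, 12:50] → overlaps → no.
ingest [08:45, 15:50] → contains → no.
rehearsal [11:25, 13:15] → during → no.
reindex [13:50, 21:20] → overlapped-by → no.
snapshot [06:05, 10:35] → meets → no.
standup [11:55, 14:00] → during → no.
Result: audit.

audit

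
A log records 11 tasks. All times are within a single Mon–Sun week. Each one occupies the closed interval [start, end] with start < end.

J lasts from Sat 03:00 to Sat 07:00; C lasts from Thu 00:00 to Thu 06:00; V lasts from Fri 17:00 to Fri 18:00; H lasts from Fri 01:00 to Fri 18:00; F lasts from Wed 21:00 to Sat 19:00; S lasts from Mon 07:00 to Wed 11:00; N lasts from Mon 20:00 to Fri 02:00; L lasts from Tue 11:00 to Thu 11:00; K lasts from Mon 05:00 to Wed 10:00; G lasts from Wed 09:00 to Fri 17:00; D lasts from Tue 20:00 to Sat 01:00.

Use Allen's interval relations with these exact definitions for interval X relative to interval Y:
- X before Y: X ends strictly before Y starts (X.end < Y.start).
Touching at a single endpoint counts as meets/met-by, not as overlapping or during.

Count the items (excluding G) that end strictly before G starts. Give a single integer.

0

Target G = [Wed 09:00, Fri 17:00].
C [Thu 00:00, Thu 06:00] → during → no.
D [Tue 20:00, Sat 01:00] → contains → no.
F [Wed 21:00, Sat 19:00] → overlapped-by → no.
H [Fri 01:00, Fri 18:00] → overlapped-by → no.
J [Sat 03:00, Sat 07:00] → after → no.
K [Mon 05:00, Wed 10:00] → overlaps → no.
L [Tue 11:00, Thu 11:00] → overlaps → no.
N [Mon 20:00, Fri 02:00] → overlaps → no.
S [Mon 07:00, Wed 11:00] → overlaps → no.
V [Fri 17:00, Fri 18:00] → met-by → no.
Total: 0.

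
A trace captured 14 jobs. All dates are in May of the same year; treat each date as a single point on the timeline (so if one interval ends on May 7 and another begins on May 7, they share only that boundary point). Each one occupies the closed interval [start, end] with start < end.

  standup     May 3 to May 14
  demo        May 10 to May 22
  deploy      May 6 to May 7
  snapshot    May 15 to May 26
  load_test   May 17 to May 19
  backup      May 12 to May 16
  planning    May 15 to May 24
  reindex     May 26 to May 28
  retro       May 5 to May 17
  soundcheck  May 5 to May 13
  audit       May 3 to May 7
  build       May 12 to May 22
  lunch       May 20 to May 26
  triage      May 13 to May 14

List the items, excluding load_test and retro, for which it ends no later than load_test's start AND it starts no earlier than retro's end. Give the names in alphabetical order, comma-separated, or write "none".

Conditions: its end is no later than load_test's start (X.end <= May 17) AND its start is no earlier than retro's end (X.start >= May 17).
audit: end May 7 <= May 17? ✓; start May 3 >= May 17? ✗ → no.
backup: end May 16 <= May 17? ✓; start May 12 >= May 17? ✗ → no.
build: end May 22 <= May 17? ✗; start May 12 >= May 17? ✗ → no.
demo: end May 22 <= May 17? ✗; start May 10 >= May 17? ✗ → no.
deploy: end May 7 <= May 17? ✓; start May 6 >= May 17? ✗ → no.
lunch: end May 26 <= May 17? ✗; start May 20 >= May 17? ✓ → no.
planning: end May 24 <= May 17? ✗; start May 15 >= May 17? ✗ → no.
reindex: end May 28 <= May 17? ✗; start May 26 >= May 17? ✓ → no.
snapshot: end May 26 <= May 17? ✗; start May 15 >= May 17? ✗ → no.
soundcheck: end May 13 <= May 17? ✓; start May 5 >= May 17? ✗ → no.
standup: end May 14 <= May 17? ✓; start May 3 >= May 17? ✗ → no.
triage: end May 14 <= May 17? ✓; start May 13 >= May 17? ✗ → no.
Result: none.

none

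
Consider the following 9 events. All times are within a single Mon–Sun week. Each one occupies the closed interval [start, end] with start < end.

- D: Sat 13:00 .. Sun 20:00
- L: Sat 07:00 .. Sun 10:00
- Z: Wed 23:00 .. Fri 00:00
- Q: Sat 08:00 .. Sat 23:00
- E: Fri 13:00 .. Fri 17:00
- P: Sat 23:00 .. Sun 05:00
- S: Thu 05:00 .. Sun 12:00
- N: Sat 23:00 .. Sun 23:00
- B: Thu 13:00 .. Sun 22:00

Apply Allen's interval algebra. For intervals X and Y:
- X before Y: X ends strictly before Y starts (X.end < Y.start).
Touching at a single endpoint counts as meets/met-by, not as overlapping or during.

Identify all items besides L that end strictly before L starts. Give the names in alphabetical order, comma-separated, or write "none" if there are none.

Target L = [Sat 07:00, Sun 10:00].
B [Thu 13:00, Sun 22:00] → contains → no.
D [Sat 13:00, Sun 20:00] → overlapped-by → no.
E [Fri 13:00, Fri 17:00] → before → yes.
N [Sat 23:00, Sun 23:00] → overlapped-by → no.
P [Sat 23:00, Sun 05:00] → during → no.
Q [Sat 08:00, Sat 23:00] → during → no.
S [Thu 05:00, Sun 12:00] → contains → no.
Z [Wed 23:00, Fri 00:00] → before → yes.
Result: E, Z.

E, Z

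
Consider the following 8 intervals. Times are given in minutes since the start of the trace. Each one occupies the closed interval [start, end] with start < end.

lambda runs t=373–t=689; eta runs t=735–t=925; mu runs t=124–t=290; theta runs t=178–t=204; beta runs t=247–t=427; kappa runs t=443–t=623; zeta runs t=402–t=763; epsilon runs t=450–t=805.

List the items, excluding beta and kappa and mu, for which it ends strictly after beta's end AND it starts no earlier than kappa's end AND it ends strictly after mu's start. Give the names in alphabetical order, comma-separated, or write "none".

eta

Conditions: its end is strictly after beta's end (X.end > t=427) AND its start is no earlier than kappa's end (X.start >= t=623) AND its end is strictly after mu's start (X.end > t=124).
epsilon: end t=805 > t=427? ✓; start t=450 >= t=623? ✗; end t=805 > t=124? ✓ → no.
eta: end t=925 > t=427? ✓; start t=735 >= t=623? ✓; end t=925 > t=124? ✓ → yes.
lambda: end t=689 > t=427? ✓; start t=373 >= t=623? ✗; end t=689 > t=124? ✓ → no.
theta: end t=204 > t=427? ✗; start t=178 >= t=623? ✗; end t=204 > t=124? ✓ → no.
zeta: end t=763 > t=427? ✓; start t=402 >= t=623? ✗; end t=763 > t=124? ✓ → no.
Result: eta.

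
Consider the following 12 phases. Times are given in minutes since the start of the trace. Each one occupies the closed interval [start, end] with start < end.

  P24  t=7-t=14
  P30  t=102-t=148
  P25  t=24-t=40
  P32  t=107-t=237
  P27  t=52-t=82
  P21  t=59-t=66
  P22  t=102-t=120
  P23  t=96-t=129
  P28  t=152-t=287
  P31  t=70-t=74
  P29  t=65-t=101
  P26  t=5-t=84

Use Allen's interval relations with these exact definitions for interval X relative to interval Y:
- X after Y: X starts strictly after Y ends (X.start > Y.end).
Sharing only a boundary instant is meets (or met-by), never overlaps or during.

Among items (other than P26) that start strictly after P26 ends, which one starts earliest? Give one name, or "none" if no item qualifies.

P23

Target P26 = [t=5, t=84].
P21 [t=59, t=66] → during → excluded.
P22 [t=102, t=120] → after → candidate.
P23 [t=96, t=129] → after → candidate.
P24 [t=7, t=14] → during → excluded.
P25 [t=24, t=40] → during → excluded.
P27 [t=52, t=82] → during → excluded.
P28 [t=152, t=287] → after → candidate.
P29 [t=65, t=101] → overlapped-by → excluded.
P30 [t=102, t=148] → after → candidate.
P31 [t=70, t=74] → during → excluded.
P32 [t=107, t=237] → after → candidate.
Among candidates, earliest start is t=96 → P23.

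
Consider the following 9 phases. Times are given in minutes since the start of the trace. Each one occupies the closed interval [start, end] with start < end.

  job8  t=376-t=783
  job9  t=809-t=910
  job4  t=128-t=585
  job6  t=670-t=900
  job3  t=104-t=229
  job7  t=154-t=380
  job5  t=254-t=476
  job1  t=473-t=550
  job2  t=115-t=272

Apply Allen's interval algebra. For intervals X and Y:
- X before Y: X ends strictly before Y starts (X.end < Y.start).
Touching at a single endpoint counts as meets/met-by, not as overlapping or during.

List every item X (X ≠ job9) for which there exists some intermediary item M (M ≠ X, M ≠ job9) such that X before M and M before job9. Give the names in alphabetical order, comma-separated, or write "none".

Target job9 = [t=809, t=910].
Intermediaries M with M before job9: job1, job2, job3, job4, job5, job7, job8.
Via job1 — items with X before job1: job2, job3, job7.
Via job2 — items with X before job2: none.
Via job3 — items with X before job3: none.
Via job4 — items with X before job4: none.
Via job5 — items with X before job5: job3.
Via job7 — items with X before job7: none.
Via job8 — items with X before job8: job2, job3.
Union: job2, job3, job7.

job2, job3, job7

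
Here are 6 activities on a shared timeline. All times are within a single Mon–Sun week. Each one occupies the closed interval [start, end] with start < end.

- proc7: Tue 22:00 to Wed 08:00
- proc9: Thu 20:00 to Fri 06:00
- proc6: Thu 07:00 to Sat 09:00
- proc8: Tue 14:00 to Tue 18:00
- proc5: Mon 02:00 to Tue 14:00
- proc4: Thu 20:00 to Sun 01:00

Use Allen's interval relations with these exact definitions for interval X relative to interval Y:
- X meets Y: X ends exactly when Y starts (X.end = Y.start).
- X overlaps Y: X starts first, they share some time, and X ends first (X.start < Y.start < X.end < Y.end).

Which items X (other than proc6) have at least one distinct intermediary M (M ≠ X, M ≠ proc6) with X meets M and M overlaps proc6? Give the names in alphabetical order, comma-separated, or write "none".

none

Target proc6 = [Thu 07:00, Sat 09:00].
Intermediaries M with M overlaps proc6: none.
Union: none.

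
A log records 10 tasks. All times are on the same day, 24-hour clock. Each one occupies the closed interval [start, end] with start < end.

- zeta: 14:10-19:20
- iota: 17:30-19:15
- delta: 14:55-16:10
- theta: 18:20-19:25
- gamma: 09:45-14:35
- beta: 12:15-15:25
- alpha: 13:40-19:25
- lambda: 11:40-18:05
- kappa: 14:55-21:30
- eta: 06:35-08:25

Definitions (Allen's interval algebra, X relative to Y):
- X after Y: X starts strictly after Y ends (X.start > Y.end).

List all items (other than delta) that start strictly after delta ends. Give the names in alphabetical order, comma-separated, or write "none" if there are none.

iota, theta

Target delta = [14:55, 16:10].
alpha [13:40, 19:25] → contains → no.
beta [12:15, 15:25] → overlaps → no.
eta [06:35, 08:25] → before → no.
gamma [09:45, 14:35] → before → no.
iota [17:30, 19:15] → after → yes.
kappa [14:55, 21:30] → started-by → no.
lambda [11:40, 18:05] → contains → no.
theta [18:20, 19:25] → after → yes.
zeta [14:10, 19:20] → contains → no.
Result: iota, theta.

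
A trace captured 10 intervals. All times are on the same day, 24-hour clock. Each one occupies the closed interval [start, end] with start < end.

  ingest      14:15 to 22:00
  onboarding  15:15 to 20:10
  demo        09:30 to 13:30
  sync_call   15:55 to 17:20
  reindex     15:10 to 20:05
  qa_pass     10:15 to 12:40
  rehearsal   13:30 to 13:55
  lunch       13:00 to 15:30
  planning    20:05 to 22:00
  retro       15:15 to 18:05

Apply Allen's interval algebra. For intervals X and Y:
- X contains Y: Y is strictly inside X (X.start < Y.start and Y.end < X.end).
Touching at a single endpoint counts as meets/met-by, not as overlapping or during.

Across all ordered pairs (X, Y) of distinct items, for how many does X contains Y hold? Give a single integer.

Checking all 90 ordered pairs for relation 'contains'; matching pairs in alphabetical order:
(demo, qa_pass): demo contains qa_pass ✓
(ingest, onboarding): ingest contains onboarding ✓
(ingest, reindex): ingest contains reindex ✓
(ingest, retro): ingest contains retro ✓
(ingest, sync_call): ingest contains sync_call ✓
(lunch, rehearsal): lunch contains rehearsal ✓
(onboarding, sync_call): onboarding contains sync_call ✓
(reindex, retro): reindex contains retro ✓
(reindex, sync_call): reindex contains sync_call ✓
(retro, sync_call): retro contains sync_call ✓
Count: 10.

10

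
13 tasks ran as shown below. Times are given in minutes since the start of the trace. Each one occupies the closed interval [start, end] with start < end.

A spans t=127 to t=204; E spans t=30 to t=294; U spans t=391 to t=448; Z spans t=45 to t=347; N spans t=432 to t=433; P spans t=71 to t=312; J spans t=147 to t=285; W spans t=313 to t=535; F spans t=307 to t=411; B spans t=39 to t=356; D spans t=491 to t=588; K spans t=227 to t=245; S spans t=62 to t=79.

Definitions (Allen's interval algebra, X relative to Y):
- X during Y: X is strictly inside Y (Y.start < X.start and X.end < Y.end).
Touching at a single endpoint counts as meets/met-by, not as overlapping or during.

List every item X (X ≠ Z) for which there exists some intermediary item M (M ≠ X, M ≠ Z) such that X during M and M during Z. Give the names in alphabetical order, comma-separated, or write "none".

A, J, K

Target Z = [t=45, t=347].
Intermediaries M with M during Z: A, J, K, P, S.
Via A — items with X during A: none.
Via J — items with X during J: K.
Via K — items with X during K: none.
Via P — items with X during P: A, J, K.
Via S — items with X during S: none.
Union: A, J, K.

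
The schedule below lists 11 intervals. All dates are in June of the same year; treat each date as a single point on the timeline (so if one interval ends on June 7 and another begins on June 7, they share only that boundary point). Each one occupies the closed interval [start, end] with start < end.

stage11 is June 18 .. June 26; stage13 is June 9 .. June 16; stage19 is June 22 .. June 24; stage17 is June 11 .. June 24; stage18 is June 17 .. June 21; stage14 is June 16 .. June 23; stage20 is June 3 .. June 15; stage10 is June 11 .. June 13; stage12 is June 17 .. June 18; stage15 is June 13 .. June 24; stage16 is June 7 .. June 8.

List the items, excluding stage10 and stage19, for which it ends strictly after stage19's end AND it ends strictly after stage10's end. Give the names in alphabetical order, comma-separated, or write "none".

stage11

Conditions: its end is strictly after stage19's end (X.end > June 24) AND its end is strictly after stage10's end (X.end > June 13).
stage11: end June 26 > June 24? ✓; end June 26 > June 13? ✓ → yes.
stage12: end June 18 > June 24? ✗; end June 18 > June 13? ✓ → no.
stage13: end June 16 > June 24? ✗; end June 16 > June 13? ✓ → no.
stage14: end June 23 > June 24? ✗; end June 23 > June 13? ✓ → no.
stage15: end June 24 > June 24? ✗; end June 24 > June 13? ✓ → no.
stage16: end June 8 > June 24? ✗; end June 8 > June 13? ✗ → no.
stage17: end June 24 > June 24? ✗; end June 24 > June 13? ✓ → no.
stage18: end June 21 > June 24? ✗; end June 21 > June 13? ✓ → no.
stage20: end June 15 > June 24? ✗; end June 15 > June 13? ✓ → no.
Result: stage11.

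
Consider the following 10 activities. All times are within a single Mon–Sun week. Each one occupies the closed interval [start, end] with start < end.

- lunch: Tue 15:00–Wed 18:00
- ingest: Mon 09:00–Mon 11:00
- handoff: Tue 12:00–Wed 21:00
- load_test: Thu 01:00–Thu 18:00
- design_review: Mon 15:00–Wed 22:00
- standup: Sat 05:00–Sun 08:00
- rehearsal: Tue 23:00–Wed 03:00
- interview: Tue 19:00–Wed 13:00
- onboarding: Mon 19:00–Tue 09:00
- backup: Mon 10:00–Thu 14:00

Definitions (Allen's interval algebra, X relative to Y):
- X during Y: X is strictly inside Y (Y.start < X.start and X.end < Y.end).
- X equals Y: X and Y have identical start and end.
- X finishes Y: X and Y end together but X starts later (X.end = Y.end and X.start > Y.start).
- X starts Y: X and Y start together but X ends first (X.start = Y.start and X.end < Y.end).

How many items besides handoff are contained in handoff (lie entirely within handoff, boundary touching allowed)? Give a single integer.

3

Target handoff = [Tue 12:00, Wed 21:00].
backup [Mon 10:00, Thu 14:00] → contains → no.
design_review [Mon 15:00, Wed 22:00] → contains → no.
ingest [Mon 09:00, Mon 11:00] → before → no.
interview [Tue 19:00, Wed 13:00] → during → counts.
load_test [Thu 01:00, Thu 18:00] → after → no.
lunch [Tue 15:00, Wed 18:00] → during → counts.
onboarding [Mon 19:00, Tue 09:00] → before → no.
rehearsal [Tue 23:00, Wed 03:00] → during → counts.
standup [Sat 05:00, Sun 08:00] → after → no.
Total: 3.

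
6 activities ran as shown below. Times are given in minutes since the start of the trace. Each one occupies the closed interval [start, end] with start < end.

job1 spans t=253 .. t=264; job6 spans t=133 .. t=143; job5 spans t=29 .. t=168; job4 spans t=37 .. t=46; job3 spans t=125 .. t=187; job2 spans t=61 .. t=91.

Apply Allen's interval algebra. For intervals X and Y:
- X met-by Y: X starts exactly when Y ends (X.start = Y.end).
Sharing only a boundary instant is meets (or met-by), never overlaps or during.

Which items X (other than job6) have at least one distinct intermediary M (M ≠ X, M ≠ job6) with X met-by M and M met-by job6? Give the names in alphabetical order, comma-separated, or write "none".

none

Target job6 = [t=133, t=143].
Intermediaries M with M met-by job6: none.
Union: none.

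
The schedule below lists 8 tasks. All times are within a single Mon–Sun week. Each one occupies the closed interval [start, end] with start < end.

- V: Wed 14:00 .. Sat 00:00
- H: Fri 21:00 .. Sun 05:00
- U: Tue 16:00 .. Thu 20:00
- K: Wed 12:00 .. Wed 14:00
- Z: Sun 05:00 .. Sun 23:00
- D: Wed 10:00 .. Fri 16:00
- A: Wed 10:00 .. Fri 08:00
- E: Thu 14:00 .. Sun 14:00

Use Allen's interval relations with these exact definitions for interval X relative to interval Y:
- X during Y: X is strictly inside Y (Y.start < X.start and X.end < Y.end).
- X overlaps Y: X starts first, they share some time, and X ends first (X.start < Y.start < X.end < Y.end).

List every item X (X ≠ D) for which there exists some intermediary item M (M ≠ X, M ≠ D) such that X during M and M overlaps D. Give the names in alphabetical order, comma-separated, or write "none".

K

Target D = [Wed 10:00, Fri 16:00].
Intermediaries M with M overlaps D: U.
Via U — items with X during U: K.
Union: K.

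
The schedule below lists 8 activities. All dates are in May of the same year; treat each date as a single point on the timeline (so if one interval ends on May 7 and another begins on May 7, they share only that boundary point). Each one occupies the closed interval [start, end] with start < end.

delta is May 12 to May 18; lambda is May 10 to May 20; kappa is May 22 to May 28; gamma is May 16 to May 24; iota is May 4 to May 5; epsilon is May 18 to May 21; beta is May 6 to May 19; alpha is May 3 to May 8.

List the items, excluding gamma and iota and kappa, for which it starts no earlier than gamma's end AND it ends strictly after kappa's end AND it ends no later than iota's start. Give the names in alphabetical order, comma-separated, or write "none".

none

Conditions: its start is no earlier than gamma's end (X.start >= May 24) AND its end is strictly after kappa's end (X.end > May 28) AND its end is no later than iota's start (X.end <= May 4).
alpha: start May 3 >= May 24? ✗; end May 8 > May 28? ✗; end May 8 <= May 4? ✗ → no.
beta: start May 6 >= May 24? ✗; end May 19 > May 28? ✗; end May 19 <= May 4? ✗ → no.
delta: start May 12 >= May 24? ✗; end May 18 > May 28? ✗; end May 18 <= May 4? ✗ → no.
epsilon: start May 18 >= May 24? ✗; end May 21 > May 28? ✗; end May 21 <= May 4? ✗ → no.
lambda: start May 10 >= May 24? ✗; end May 20 > May 28? ✗; end May 20 <= May 4? ✗ → no.
Result: none.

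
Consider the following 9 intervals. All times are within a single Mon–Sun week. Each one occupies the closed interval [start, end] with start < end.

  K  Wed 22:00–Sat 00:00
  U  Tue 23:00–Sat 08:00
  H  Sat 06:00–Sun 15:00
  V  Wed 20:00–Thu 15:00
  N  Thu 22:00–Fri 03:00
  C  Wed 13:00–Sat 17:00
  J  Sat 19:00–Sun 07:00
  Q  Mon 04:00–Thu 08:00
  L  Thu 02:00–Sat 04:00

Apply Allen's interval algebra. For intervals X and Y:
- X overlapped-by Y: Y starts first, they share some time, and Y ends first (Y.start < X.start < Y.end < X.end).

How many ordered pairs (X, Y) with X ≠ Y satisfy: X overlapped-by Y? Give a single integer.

Checking all 72 ordered pairs for relation 'overlapped-by'; matching pairs in alphabetical order:
(C, Q): C overlapped-by Q ✓
(C, U): C overlapped-by U ✓
(H, C): H overlapped-by C ✓
(H, U): H overlapped-by U ✓
(K, Q): K overlapped-by Q ✓
(K, V): K overlapped-by V ✓
(L, K): L overlapped-by K ✓
(L, Q): L overlapped-by Q ✓
(L, V): L overlapped-by V ✓
(U, Q): U overlapped-by Q ✓
(V, Q): V overlapped-by Q ✓
Count: 11.

11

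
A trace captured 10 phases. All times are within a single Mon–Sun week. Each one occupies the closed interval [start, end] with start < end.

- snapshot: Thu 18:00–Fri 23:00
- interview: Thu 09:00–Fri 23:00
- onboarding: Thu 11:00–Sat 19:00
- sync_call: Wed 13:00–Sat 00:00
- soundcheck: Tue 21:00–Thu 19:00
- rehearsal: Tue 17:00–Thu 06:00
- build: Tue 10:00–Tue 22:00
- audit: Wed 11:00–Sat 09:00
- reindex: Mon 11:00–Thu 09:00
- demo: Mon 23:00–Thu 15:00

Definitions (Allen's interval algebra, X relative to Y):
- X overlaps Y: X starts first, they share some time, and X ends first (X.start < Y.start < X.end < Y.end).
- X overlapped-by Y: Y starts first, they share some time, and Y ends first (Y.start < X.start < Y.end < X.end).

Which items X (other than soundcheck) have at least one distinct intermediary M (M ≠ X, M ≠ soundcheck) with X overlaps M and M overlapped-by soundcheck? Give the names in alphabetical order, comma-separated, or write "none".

Target soundcheck = [Tue 21:00, Thu 19:00].
Intermediaries M with M overlapped-by soundcheck: audit, interview, onboarding, snapshot, sync_call.
Via audit — items with X overlaps audit: demo, rehearsal, reindex.
Via interview — items with X overlaps interview: demo.
Via onboarding — items with X overlaps onboarding: audit, demo, interview, sync_call.
Via snapshot — items with X overlaps snapshot: none.
Via sync_call — items with X overlaps sync_call: demo, rehearsal, reindex.
Union: audit, demo, interview, rehearsal, reindex, sync_call.

audit, demo, interview, rehearsal, reindex, sync_call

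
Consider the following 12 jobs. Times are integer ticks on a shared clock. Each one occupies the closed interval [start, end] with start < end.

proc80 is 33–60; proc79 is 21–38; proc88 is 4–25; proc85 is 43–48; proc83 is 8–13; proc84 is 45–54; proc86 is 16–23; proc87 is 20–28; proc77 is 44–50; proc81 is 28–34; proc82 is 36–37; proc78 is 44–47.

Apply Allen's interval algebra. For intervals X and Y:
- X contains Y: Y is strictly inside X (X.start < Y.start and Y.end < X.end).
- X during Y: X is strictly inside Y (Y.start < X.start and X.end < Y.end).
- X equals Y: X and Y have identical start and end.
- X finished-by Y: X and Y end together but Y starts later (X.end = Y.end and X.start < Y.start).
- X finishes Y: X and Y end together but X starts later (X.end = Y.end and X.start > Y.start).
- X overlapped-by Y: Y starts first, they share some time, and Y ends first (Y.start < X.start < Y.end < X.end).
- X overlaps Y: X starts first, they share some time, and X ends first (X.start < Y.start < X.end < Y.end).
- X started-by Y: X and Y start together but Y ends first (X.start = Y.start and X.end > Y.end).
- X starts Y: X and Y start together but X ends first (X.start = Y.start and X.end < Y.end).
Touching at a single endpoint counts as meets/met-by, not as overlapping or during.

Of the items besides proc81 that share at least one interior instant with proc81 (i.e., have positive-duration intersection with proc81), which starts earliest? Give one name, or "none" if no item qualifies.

Target proc81 = [28, 34].
proc77 [44, 50] → after → excluded.
proc78 [44, 47] → after → excluded.
proc79 [21, 38] → contains → candidate.
proc80 [33, 60] → overlapped-by → candidate.
proc82 [36, 37] → after → excluded.
proc83 [8, 13] → before → excluded.
proc84 [45, 54] → after → excluded.
proc85 [43, 48] → after → excluded.
proc86 [16, 23] → before → excluded.
proc87 [20, 28] → meets → excluded.
proc88 [4, 25] → before → excluded.
Among candidates, earliest start is 21 → proc79.

proc79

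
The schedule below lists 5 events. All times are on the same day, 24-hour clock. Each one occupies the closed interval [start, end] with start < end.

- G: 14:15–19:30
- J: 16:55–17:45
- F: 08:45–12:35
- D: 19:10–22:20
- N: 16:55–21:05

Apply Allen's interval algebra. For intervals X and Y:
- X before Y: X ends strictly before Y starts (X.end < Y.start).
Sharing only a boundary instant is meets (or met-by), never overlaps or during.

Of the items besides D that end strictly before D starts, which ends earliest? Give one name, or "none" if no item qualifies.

Target D = [19:10, 22:20].
F [08:45, 12:35] → before → candidate.
G [14:15, 19:30] → overlaps → excluded.
J [16:55, 17:45] → before → candidate.
N [16:55, 21:05] → overlaps → excluded.
Among candidates, earliest end is 12:35 → F.

F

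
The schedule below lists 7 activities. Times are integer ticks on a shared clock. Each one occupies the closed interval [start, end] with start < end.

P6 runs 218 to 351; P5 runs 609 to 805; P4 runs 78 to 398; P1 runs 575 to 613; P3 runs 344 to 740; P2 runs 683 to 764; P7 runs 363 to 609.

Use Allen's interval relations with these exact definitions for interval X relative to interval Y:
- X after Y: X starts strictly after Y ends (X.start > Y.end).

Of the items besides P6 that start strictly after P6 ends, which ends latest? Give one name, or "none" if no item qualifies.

P5

Target P6 = [218, 351].
P1 [575, 613] → after → candidate.
P2 [683, 764] → after → candidate.
P3 [344, 740] → overlapped-by → excluded.
P4 [78, 398] → contains → excluded.
P5 [609, 805] → after → candidate.
P7 [363, 609] → after → candidate.
Among candidates, latest end is 805 → P5.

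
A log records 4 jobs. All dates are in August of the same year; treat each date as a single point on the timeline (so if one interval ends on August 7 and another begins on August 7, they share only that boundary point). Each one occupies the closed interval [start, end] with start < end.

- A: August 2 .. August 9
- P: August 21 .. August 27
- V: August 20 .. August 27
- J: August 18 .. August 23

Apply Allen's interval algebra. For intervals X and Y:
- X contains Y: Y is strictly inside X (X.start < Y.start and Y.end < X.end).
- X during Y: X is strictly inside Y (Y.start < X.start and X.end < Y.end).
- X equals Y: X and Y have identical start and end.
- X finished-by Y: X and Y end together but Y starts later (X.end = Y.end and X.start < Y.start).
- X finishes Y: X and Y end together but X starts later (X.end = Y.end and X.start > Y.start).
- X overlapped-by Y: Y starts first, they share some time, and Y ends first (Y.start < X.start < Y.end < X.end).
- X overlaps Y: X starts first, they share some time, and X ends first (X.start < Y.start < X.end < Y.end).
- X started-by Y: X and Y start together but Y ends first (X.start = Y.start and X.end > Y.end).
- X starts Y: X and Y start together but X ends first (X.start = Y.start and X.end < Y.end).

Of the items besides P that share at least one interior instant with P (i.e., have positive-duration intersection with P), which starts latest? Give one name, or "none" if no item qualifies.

Target P = [August 21, August 27].
A [August 2, August 9] → before → excluded.
J [August 18, August 23] → overlaps → candidate.
V [August 20, August 27] → finished-by → candidate.
Among candidates, latest start is August 20 → V.

V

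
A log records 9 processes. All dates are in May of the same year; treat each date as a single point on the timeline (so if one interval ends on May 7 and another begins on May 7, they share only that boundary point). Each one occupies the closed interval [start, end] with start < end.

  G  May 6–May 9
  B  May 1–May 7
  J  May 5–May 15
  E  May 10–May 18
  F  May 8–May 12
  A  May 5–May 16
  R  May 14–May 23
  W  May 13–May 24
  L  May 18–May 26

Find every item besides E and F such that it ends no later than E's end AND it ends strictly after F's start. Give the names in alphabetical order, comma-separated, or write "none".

Conditions: its end is no later than E's end (X.end <= May 18) AND its end is strictly after F's start (X.end > May 8).
A: end May 16 <= May 18? ✓; end May 16 > May 8? ✓ → yes.
B: end May 7 <= May 18? ✓; end May 7 > May 8? ✗ → no.
G: end May 9 <= May 18? ✓; end May 9 > May 8? ✓ → yes.
J: end May 15 <= May 18? ✓; end May 15 > May 8? ✓ → yes.
L: end May 26 <= May 18? ✗; end May 26 > May 8? ✓ → no.
R: end May 23 <= May 18? ✗; end May 23 > May 8? ✓ → no.
W: end May 24 <= May 18? ✗; end May 24 > May 8? ✓ → no.
Result: A, G, J.

A, G, J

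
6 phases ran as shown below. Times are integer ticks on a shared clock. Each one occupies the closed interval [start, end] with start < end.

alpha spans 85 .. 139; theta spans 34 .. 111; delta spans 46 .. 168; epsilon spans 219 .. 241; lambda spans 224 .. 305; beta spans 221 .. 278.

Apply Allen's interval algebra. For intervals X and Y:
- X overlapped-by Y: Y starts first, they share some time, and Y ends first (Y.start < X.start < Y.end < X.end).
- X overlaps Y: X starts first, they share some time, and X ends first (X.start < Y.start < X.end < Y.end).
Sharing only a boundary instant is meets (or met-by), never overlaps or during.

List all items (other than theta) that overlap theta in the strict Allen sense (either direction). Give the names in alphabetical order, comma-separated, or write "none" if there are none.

alpha, delta

Target theta = [34, 111].
alpha [85, 139] → overlapped-by → yes.
beta [221, 278] → after → no.
delta [46, 168] → overlapped-by → yes.
epsilon [219, 241] → after → no.
lambda [224, 305] → after → no.
Result: alpha, delta.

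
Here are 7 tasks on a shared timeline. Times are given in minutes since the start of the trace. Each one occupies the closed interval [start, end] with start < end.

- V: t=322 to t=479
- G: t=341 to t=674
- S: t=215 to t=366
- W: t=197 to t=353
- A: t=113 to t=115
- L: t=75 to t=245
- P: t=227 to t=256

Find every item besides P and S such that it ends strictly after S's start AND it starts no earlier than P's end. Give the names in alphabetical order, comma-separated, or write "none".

Conditions: its end is strictly after S's start (X.end > t=215) AND its start is no earlier than P's end (X.start >= t=256).
A: end t=115 > t=215? ✗; start t=113 >= t=256? ✗ → no.
G: end t=674 > t=215? ✓; start t=341 >= t=256? ✓ → yes.
L: end t=245 > t=215? ✓; start t=75 >= t=256? ✗ → no.
V: end t=479 > t=215? ✓; start t=322 >= t=256? ✓ → yes.
W: end t=353 > t=215? ✓; start t=197 >= t=256? ✗ → no.
Result: G, V.

G, V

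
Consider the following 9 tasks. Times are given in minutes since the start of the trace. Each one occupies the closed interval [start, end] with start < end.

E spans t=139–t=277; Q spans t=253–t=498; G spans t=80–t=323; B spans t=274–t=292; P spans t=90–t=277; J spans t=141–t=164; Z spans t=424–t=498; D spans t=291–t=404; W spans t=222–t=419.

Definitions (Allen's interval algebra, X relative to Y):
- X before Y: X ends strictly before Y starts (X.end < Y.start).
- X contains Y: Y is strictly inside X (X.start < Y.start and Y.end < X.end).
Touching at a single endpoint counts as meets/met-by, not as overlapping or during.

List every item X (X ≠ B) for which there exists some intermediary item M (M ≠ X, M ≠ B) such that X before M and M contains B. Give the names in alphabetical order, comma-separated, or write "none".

Target B = [t=274, t=292].
Intermediaries M with M contains B: G, Q, W.
Via G — items with X before G: none.
Via Q — items with X before Q: J.
Via W — items with X before W: J.
Union: J.

J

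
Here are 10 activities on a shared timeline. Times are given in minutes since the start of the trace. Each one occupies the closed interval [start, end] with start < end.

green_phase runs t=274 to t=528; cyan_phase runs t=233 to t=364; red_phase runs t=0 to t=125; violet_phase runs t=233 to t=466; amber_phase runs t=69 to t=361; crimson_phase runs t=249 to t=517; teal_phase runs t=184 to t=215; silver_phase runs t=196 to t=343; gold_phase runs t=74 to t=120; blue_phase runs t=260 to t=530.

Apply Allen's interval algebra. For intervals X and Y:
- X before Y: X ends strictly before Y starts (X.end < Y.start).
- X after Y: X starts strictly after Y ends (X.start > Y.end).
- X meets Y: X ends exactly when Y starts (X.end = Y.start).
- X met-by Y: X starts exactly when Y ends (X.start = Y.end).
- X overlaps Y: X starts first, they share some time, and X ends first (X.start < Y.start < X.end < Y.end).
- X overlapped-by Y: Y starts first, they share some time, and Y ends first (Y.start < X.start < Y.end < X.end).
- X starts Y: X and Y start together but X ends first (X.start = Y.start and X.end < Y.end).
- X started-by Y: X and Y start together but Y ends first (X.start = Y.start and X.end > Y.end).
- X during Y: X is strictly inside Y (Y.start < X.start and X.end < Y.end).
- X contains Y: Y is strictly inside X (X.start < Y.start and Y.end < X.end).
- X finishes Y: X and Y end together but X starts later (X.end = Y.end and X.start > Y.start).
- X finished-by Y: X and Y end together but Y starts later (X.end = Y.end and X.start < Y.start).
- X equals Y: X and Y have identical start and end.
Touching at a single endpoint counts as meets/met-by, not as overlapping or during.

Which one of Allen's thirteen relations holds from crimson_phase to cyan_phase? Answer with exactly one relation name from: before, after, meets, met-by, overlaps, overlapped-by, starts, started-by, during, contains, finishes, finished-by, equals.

overlapped-by

crimson_phase = [t=249, t=517]; cyan_phase = [t=233, t=364].
Compare endpoints: crimson_phase.start > cyan_phase.start, crimson_phase.start < cyan_phase.end, crimson_phase.end > cyan_phase.start, crimson_phase.end > cyan_phase.end.
That pattern is 'overlapped-by'.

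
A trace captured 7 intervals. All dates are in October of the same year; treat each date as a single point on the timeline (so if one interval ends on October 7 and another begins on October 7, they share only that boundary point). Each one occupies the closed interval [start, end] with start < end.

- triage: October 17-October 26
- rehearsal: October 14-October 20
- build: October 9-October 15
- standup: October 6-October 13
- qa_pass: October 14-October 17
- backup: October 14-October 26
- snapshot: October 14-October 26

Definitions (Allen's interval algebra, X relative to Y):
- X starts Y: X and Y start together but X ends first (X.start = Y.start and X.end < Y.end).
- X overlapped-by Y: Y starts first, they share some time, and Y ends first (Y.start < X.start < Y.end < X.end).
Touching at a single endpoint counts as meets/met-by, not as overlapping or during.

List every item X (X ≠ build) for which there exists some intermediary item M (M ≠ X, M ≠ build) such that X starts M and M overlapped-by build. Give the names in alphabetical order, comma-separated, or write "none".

Target build = [October 9, October 15].
Intermediaries M with M overlapped-by build: backup, qa_pass, rehearsal, snapshot.
Via backup — items with X starts backup: qa_pass, rehearsal.
Via qa_pass — items with X starts qa_pass: none.
Via rehearsal — items with X starts rehearsal: qa_pass.
Via snapshot — items with X starts snapshot: qa_pass, rehearsal.
Union: qa_pass, rehearsal.

qa_pass, rehearsal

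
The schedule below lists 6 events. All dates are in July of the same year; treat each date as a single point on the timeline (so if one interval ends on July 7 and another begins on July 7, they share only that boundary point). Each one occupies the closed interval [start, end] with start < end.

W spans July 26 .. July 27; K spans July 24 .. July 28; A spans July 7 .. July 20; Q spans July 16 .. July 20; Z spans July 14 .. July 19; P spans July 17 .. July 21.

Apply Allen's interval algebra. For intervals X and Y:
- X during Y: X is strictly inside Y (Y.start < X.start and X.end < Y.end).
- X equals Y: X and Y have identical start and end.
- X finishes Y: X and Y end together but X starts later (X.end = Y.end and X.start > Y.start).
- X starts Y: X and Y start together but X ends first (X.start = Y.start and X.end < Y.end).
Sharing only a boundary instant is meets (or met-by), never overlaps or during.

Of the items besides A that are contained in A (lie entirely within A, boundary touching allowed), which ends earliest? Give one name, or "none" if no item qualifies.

Target A = [July 7, July 20].
K [July 24, July 28] → after → excluded.
P [July 17, July 21] → overlapped-by → excluded.
Q [July 16, July 20] → finishes → candidate.
W [July 26, July 27] → after → excluded.
Z [July 14, July 19] → during → candidate.
Among candidates, earliest end is July 19 → Z.

Z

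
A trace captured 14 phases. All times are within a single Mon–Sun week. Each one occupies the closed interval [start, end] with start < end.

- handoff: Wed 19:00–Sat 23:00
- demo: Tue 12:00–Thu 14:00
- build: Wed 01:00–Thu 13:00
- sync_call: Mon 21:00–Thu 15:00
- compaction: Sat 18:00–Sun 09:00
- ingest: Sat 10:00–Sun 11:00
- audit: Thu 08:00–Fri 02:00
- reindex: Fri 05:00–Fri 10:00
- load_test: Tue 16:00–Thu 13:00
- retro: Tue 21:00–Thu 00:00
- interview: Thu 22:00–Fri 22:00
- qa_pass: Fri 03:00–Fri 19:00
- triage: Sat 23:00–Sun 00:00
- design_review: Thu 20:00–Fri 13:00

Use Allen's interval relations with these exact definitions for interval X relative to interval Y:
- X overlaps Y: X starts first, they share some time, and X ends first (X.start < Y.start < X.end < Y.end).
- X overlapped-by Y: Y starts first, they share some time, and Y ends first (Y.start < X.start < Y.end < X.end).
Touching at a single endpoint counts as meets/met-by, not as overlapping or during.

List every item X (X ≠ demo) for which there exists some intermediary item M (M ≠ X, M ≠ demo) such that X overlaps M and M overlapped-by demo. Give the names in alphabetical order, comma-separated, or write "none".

Target demo = [Tue 12:00, Thu 14:00].
Intermediaries M with M overlapped-by demo: audit, handoff.
Via audit — items with X overlaps audit: build, load_test, sync_call.
Via handoff — items with X overlaps handoff: build, load_test, retro, sync_call.
Union: build, load_test, retro, sync_call.

build, load_test, retro, sync_call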